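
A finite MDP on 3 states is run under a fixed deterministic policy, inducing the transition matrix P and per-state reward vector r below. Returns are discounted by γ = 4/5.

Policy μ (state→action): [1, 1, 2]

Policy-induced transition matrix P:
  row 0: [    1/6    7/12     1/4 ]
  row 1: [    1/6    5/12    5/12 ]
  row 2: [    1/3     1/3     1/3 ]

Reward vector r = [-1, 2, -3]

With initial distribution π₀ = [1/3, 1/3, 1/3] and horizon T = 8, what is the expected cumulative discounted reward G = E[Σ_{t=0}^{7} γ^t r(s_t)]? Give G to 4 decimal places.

t=0: π = [0.3333, 0.3333, 0.3333], E[r] = -0.6667, γ^t·E[r] = -0.666667, running G = -0.666667
t=1: π = [0.2222, 0.4444, 0.3333], E[r] = -0.3333, γ^t·E[r] = -0.266667, running G = -0.933333
t=2: π = [0.2222, 0.4259, 0.3519], E[r] = -0.4259, γ^t·E[r] = -0.272593, running G = -1.205926
t=3: π = [0.2253, 0.4244, 0.3503], E[r] = -0.4275, γ^t·E[r] = -0.218864, running G = -1.424790
t=4: π = [0.2251, 0.4250, 0.3499], E[r] = -0.4248, γ^t·E[r] = -0.173985, running G = -1.598775
t=5: π = [0.2250, 0.4250, 0.3500], E[r] = -0.4250, γ^t·E[r] = -0.139248, running G = -1.738023
t=6: π = [0.2250, 0.4250, 0.3500], E[r] = -0.4250, γ^t·E[r] = -0.111414, running G = -1.849437
t=7: π = [0.2250, 0.4250, 0.3500], E[r] = -0.4250, γ^t·E[r] = -0.089129, running G = -1.938566

G = -1.9386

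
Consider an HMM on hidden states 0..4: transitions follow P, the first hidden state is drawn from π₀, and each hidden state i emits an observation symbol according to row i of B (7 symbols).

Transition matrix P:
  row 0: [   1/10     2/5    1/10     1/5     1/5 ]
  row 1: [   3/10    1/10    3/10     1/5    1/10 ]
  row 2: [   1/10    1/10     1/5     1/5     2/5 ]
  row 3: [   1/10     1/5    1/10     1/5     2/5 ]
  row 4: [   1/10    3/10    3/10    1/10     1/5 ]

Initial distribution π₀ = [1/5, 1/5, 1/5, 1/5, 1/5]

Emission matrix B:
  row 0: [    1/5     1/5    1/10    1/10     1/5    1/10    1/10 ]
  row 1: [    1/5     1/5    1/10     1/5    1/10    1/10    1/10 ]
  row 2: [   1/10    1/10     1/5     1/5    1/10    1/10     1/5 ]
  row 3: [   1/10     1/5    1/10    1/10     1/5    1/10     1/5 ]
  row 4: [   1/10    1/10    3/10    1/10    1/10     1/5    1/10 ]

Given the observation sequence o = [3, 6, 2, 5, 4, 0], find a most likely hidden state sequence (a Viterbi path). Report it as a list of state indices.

path = [1, 2, 4, 1, 0, 1]

t=0: δ = [2.000e-02, 4.000e-02, 4.000e-02, 2.000e-02, 2.000e-02]  (obs o_0=3)
t=1: δ = [1.200e-03, 8.000e-04, 2.400e-03, 1.600e-03, 1.600e-03]  ψ = [1, 0, 1, 1, 2]  (obs o_1=6)
t=2: δ = [2.400e-05, 4.800e-05, 9.600e-05, 4.800e-05, 2.880e-04]  ψ = [1, 0, 2, 2, 2]  (obs o_2=2)
t=3: δ = [2.880e-06, 8.640e-06, 8.640e-06, 2.880e-06, 1.152e-05]  ψ = [4, 4, 4, 4, 4]  (obs o_3=5)
t=4: δ = [5.184e-07, 3.456e-07, 3.456e-07, 3.456e-07, 3.456e-07]  ψ = [1, 4, 4, 1, 2]  (obs o_4=4)
t=5: δ = [2.074e-08, 4.147e-08, 1.037e-08, 1.037e-08, 1.382e-08]  ψ = [1, 0, 1, 0, 2]  (obs o_5=0)
backtrack: best end state = 1; path = [1, 2, 4, 1, 0, 1]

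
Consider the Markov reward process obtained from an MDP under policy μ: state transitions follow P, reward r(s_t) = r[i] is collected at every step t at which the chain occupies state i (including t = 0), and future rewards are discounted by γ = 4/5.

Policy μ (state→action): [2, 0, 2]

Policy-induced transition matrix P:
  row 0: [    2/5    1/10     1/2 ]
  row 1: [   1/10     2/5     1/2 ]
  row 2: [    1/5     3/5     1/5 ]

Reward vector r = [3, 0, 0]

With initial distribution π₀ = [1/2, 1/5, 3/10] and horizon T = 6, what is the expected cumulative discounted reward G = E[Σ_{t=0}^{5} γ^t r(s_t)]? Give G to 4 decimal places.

t=0: π = [0.5000, 0.2000, 0.3000], E[r] = 1.5000, γ^t·E[r] = 1.500000, running G = 1.500000
t=1: π = [0.2800, 0.3100, 0.4100], E[r] = 0.8400, γ^t·E[r] = 0.672000, running G = 2.172000
t=2: π = [0.2250, 0.3980, 0.3770], E[r] = 0.6750, γ^t·E[r] = 0.432000, running G = 2.604000
t=3: π = [0.2052, 0.4079, 0.3869], E[r] = 0.6156, γ^t·E[r] = 0.315187, running G = 2.919187
t=4: π = [0.2003, 0.4158, 0.3839], E[r] = 0.6008, γ^t·E[r] = 0.246067, running G = 3.165254
t=5: π = [0.1985, 0.4167, 0.3848], E[r] = 0.5954, γ^t·E[r] = 0.195102, running G = 3.360356

G = 3.3604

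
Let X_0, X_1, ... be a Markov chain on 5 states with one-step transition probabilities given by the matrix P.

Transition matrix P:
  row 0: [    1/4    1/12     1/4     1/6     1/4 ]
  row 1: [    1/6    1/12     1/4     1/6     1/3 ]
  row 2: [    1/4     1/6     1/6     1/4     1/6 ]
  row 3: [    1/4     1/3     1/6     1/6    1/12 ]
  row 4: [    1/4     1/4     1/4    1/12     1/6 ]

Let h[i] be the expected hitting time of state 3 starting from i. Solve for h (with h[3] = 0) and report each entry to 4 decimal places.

First-step conditioning: h[3] = 0; for i ≠ 3, h[i] = 1 + Σ_k P[i][k]·h[k].
  h[0] = 1 + 1/4·h[0] + 1/12·h[1] + 1/4·h[2] + 1/4·h[4]
  h[1] = 1 + 1/6·h[0] + 1/12·h[1] + 1/4·h[2] + 1/3·h[4]
  h[2] = 1 + 1/4·h[0] + 1/6·h[1] + 1/6·h[2] + 1/6·h[4]
  h[4] = 1 + 1/4·h[0] + 1/4·h[1] + 1/4·h[2] + 1/6·h[4]
Solving the 4×4 linear system over states ≠ 3 gives exactly h = [1716/287, 12090/2009, 11022/2009, 0, 12948/2009] (h[3] = 0 is the target).

h = [5.9791, 6.0179, 5.4863, 0.0000, 6.4450]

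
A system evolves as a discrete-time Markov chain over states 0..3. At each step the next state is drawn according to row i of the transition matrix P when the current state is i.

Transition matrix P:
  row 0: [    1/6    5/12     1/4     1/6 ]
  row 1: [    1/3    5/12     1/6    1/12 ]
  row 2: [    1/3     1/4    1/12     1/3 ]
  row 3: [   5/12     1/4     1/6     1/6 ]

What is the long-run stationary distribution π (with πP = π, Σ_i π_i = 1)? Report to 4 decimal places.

Balance equations π_j = Σ_i π_i·P[i][j]:
  π_0 = 1/6·π_0 + 1/3·π_1 + 1/3·π_2 + 5/12·π_3
  π_1 = 5/12·π_0 + 5/12·π_1 + 1/4·π_2 + 1/4·π_3
  π_2 = 1/4·π_0 + 1/6·π_1 + 1/12·π_2 + 1/6·π_3
  normalize: π_0 + π_1 + π_2 + π_3 = 1
Solving the linear system gives exactly π = [197/662, 119/331, 117/662, 55/331].

π = [0.2976, 0.3595, 0.1767, 0.1662]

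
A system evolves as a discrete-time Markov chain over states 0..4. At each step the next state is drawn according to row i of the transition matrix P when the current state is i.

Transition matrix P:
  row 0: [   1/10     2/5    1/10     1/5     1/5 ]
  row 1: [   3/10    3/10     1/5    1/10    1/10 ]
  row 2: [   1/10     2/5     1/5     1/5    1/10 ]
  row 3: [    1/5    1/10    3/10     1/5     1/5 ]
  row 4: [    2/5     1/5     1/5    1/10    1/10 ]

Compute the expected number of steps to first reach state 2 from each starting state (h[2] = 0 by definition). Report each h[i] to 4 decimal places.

h = [5.6863, 5.2941, 0.0000, 4.6667, 5.3333]

First-step conditioning: h[2] = 0; for i ≠ 2, h[i] = 1 + Σ_k P[i][k]·h[k].
  h[0] = 1 + 1/10·h[0] + 2/5·h[1] + 1/5·h[3] + 1/5·h[4]
  h[1] = 1 + 3/10·h[0] + 3/10·h[1] + 1/10·h[3] + 1/10·h[4]
  h[3] = 1 + 1/5·h[0] + 1/10·h[1] + 1/5·h[3] + 1/5·h[4]
  h[4] = 1 + 2/5·h[0] + 1/5·h[1] + 1/10·h[3] + 1/10·h[4]
Solving the 4×4 linear system over states ≠ 2 gives exactly h = [290/51, 90/17, 0, 14/3, 16/3] (h[2] = 0 is the target).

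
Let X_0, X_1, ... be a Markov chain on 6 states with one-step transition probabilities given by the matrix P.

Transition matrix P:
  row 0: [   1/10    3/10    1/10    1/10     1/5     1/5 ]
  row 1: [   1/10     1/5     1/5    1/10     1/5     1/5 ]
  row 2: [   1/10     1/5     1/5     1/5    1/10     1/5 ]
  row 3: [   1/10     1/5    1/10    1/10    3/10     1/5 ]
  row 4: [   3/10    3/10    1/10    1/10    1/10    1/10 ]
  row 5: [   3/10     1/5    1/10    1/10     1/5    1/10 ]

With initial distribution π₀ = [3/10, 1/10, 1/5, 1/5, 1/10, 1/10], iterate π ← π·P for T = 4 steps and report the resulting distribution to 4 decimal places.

π = [0.1691, 0.2348, 0.1372, 0.1137, 0.1797, 0.1655]

t=0: π = [0.3000, 0.1000, 0.2000, 0.2000, 0.1000, 0.1000]
t=1: π = [0.1400, 0.2400, 0.1300, 0.1200, 0.1900, 0.1800]
t=2: π = [0.1740, 0.2330, 0.1370, 0.1130, 0.1800, 0.1630]
t=3: π = [0.1686, 0.2354, 0.1370, 0.1137, 0.1796, 0.1657]
t=4: π = [0.1691, 0.2348, 0.1372, 0.1137, 0.1797, 0.1655]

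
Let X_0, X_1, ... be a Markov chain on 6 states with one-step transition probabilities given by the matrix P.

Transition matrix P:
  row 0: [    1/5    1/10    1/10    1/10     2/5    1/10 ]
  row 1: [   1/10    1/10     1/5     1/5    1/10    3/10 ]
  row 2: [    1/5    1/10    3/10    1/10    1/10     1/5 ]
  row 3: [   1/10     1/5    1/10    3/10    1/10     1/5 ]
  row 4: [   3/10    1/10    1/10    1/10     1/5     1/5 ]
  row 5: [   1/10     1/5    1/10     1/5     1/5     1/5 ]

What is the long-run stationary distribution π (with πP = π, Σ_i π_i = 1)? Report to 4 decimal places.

Balance equations π_j = Σ_i π_i·P[i][j]:
  π_0 = 1/5·π_0 + 1/10·π_1 + 1/5·π_2 + 1/10·π_3 + 3/10·π_4 + 1/10·π_5
  π_1 = 1/10·π_0 + 1/10·π_1 + 1/10·π_2 + 1/5·π_3 + 1/10·π_4 + 1/5·π_5
  π_2 = 1/10·π_0 + 1/5·π_1 + 3/10·π_2 + 1/10·π_3 + 1/10·π_4 + 1/10·π_5
  π_3 = 1/10·π_0 + 1/5·π_1 + 1/10·π_2 + 3/10·π_3 + 1/10·π_4 + 1/5·π_5
  π_4 = 2/5·π_0 + 1/10·π_1 + 1/10·π_2 + 1/10·π_3 + 1/5·π_4 + 1/5·π_5
  normalize: π_0 + π_1 + π_2 + π_3 + π_4 + π_5 = 1
Solving the linear system gives exactly π = [11343/67135, 9153/67135, 9536/67135, 11187/67135, 12708/67135, 13208/67135].

π = [0.1690, 0.1363, 0.1420, 0.1666, 0.1893, 0.1967]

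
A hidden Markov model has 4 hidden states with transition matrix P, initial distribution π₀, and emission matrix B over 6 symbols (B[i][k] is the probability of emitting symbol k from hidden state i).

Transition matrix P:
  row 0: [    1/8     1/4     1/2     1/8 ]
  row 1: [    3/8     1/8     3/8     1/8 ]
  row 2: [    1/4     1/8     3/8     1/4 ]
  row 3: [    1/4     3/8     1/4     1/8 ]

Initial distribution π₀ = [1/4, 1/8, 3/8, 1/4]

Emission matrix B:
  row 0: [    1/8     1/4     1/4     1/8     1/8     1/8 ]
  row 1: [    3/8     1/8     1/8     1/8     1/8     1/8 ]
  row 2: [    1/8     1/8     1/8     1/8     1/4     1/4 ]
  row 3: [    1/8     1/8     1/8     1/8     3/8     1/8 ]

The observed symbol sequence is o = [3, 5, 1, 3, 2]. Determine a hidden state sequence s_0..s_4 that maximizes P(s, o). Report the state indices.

t=0: δ = [3.125e-02, 1.562e-02, 4.688e-02, 3.125e-02]  (obs o_0=3)
t=1: δ = [1.465e-03, 1.465e-03, 4.395e-03, 1.465e-03]  ψ = [2, 3, 2, 2]  (obs o_1=5)
t=2: δ = [2.747e-04, 6.866e-05, 2.060e-04, 1.373e-04]  ψ = [2, 2, 2, 2]  (obs o_2=1)
t=3: δ = [6.437e-06, 8.583e-06, 1.717e-05, 6.437e-06]  ψ = [2, 0, 0, 2]  (obs o_3=3)
t=4: δ = [1.073e-06, 3.017e-07, 8.047e-07, 5.364e-07]  ψ = [2, 3, 2, 2]  (obs o_4=2)
backtrack: best end state = 0; path = [2, 2, 0, 2, 0]

path = [2, 2, 0, 2, 0]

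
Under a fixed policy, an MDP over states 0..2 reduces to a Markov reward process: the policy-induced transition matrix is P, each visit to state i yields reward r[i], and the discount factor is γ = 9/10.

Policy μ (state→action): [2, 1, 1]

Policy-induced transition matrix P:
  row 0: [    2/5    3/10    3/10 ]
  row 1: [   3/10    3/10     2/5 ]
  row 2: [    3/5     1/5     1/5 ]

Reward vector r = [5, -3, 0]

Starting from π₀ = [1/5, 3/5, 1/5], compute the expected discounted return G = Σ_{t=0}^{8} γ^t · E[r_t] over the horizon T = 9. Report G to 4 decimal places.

G = 5.9038

t=0: π = [0.2000, 0.6000, 0.2000], E[r] = -0.8000, γ^t·E[r] = -0.800000, running G = -0.800000
t=1: π = [0.3800, 0.2800, 0.3400], E[r] = 1.0600, γ^t·E[r] = 0.954000, running G = 0.154000
t=2: π = [0.4400, 0.2660, 0.2940], E[r] = 1.4020, γ^t·E[r] = 1.135620, running G = 1.289620
t=3: π = [0.4322, 0.2706, 0.2972], E[r] = 1.3492, γ^t·E[r] = 0.983567, running G = 2.273187
t=4: π = [0.4324, 0.2703, 0.2973], E[r] = 1.3511, γ^t·E[r] = 0.886430, running G = 3.159617
t=5: π = [0.4324, 0.2703, 0.2973], E[r] = 1.3514, γ^t·E[r] = 0.797989, running G = 3.957607
t=6: π = [0.4324, 0.2703, 0.2973], E[r] = 1.3513, γ^t·E[r] = 0.718162, running G = 4.675769
t=7: π = [0.4324, 0.2703, 0.2973], E[r] = 1.3514, γ^t·E[r] = 0.646347, running G = 5.322116
t=8: π = [0.4324, 0.2703, 0.2973], E[r] = 1.3514, γ^t·E[r] = 0.581712, running G = 5.903828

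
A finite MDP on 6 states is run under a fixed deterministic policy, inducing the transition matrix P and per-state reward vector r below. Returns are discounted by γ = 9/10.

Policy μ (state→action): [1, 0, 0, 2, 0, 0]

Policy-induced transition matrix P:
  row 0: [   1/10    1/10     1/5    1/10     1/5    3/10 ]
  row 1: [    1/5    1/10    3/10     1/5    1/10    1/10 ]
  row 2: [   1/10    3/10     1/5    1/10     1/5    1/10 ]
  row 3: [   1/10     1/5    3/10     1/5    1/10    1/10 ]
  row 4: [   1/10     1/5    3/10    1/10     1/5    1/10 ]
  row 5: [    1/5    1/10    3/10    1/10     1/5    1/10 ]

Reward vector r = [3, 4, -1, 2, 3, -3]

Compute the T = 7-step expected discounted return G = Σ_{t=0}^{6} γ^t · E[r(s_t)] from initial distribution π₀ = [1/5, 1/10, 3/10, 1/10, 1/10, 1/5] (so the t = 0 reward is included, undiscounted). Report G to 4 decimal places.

t=0: π = [0.2000, 0.1000, 0.3000, 0.1000, 0.1000, 0.2000], E[r] = 0.6000, γ^t·E[r] = 0.600000, running G = 0.600000
t=1: π = [0.1300, 0.1800, 0.2500, 0.1200, 0.1800, 0.1400], E[r] = 1.2200, γ^t·E[r] = 1.098000, running G = 1.698000
t=2: π = [0.1320, 0.1800, 0.2620, 0.1300, 0.1700, 0.1260], E[r] = 1.2460, γ^t·E[r] = 1.009260, running G = 2.707260
t=3: π = [0.1306, 0.1824, 0.2606, 0.1310, 0.1690, 0.1264], E[r] = 1.2506, γ^t·E[r] = 0.911687, running G = 3.618947
t=4: π = [0.1309, 0.1821, 0.2609, 0.1313, 0.1687, 0.1261], E[r] = 1.2505, γ^t·E[r] = 0.820479, running G = 4.439427
t=5: π = [0.1308, 0.1822, 0.2608, 0.1313, 0.1687, 0.1262], E[r] = 1.2505, γ^t·E[r] = 0.738395, running G = 5.177821
t=6: π = [0.1308, 0.1822, 0.2608, 0.1314, 0.1686, 0.1262], E[r] = 1.2505, γ^t·E[r] = 0.664558, running G = 5.842379

G = 5.8424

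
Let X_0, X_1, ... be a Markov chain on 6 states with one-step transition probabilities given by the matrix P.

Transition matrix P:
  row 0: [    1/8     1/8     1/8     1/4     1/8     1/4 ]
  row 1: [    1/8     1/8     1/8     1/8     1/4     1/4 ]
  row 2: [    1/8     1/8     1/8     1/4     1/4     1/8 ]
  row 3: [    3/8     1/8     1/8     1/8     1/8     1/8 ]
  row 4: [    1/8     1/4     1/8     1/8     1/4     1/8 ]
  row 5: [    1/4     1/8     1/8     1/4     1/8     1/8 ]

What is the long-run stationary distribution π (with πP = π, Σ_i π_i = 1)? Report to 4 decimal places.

Balance equations π_j = Σ_i π_i·P[i][j]:
  π_0 = 1/8·π_0 + 1/8·π_1 + 1/8·π_2 + 3/8·π_3 + 1/8·π_4 + 1/4·π_5
  π_1 = 1/8·π_0 + 1/8·π_1 + 1/8·π_2 + 1/8·π_3 + 1/4·π_4 + 1/8·π_5
  π_2 = 1/8·π_0 + 1/8·π_1 + 1/8·π_2 + 1/8·π_3 + 1/8·π_4 + 1/8·π_5
  π_3 = 1/4·π_0 + 1/8·π_1 + 1/4·π_2 + 1/8·π_3 + 1/8·π_4 + 1/4·π_5
  π_4 = 1/8·π_0 + 1/4·π_1 + 1/4·π_2 + 1/8·π_3 + 1/4·π_4 + 1/8·π_5
  normalize: π_0 + π_1 + π_2 + π_3 + π_4 + π_5 = 1
Solving the linear system gives exactly π = [457/2376, 13/88, 1/8, 49/264, 2/11, 199/1188].

π = [0.1923, 0.1477, 0.1250, 0.1856, 0.1818, 0.1675]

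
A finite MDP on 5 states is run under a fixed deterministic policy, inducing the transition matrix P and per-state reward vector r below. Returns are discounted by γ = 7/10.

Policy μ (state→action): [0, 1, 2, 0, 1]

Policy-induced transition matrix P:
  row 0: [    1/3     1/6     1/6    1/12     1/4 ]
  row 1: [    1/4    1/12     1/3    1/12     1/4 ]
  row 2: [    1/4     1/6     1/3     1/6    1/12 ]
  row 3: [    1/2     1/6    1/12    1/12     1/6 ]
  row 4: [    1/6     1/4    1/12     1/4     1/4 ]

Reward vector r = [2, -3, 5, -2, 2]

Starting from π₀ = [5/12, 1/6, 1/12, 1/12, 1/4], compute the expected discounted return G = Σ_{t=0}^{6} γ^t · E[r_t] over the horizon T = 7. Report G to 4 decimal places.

t=0: π = [0.4167, 0.1667, 0.0833, 0.0833, 0.2500], E[r] = 1.0833, γ^t·E[r] = 1.083333, running G = 1.083333
t=1: π = [0.2847, 0.1736, 0.1806, 0.1319, 0.2292], E[r] = 1.1458, γ^t·E[r] = 0.802083, running G = 1.885417
t=2: π = [0.2876, 0.1713, 0.1956, 0.1366, 0.2089], E[r] = 1.1840, γ^t·E[r] = 0.580174, running G = 2.465590
t=3: π = [0.2907, 0.1698, 0.1990, 0.1345, 0.2060], E[r] = 1.2103, γ^t·E[r] = 0.415120, running G = 2.880710
t=4: π = [0.2907, 0.1697, 0.1998, 0.1343, 0.2056], E[r] = 1.2139, γ^t·E[r] = 0.291446, running G = 3.172156
t=5: π = [0.2907, 0.1697, 0.1999, 0.1343, 0.2055], E[r] = 1.2144, γ^t·E[r] = 0.204111, running G = 3.376267
t=6: π = [0.2907, 0.1697, 0.1999, 0.1342, 0.2055], E[r] = 1.2146, γ^t·E[r] = 0.142895, running G = 3.519162

G = 3.5192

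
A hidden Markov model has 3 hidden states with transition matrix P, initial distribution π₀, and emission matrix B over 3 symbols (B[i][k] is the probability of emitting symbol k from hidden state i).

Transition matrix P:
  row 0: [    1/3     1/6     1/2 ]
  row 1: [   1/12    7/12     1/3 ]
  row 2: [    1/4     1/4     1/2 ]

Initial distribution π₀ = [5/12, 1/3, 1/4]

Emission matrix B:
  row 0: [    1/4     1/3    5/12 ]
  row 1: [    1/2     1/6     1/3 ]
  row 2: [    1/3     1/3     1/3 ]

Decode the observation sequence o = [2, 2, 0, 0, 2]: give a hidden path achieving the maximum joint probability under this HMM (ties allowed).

path = [1, 1, 1, 1, 1]

t=0: δ = [1.736e-01, 1.111e-01, 8.333e-02]  (obs o_0=2)
t=1: δ = [2.411e-02, 2.160e-02, 2.894e-02]  ψ = [0, 1, 0]  (obs o_1=2)
t=2: δ = [2.009e-03, 6.301e-03, 4.823e-03]  ψ = [0, 1, 2]  (obs o_2=0)
t=3: δ = [3.014e-04, 1.838e-03, 8.038e-04]  ψ = [2, 1, 2]  (obs o_3=0)
t=4: δ = [8.372e-05, 3.574e-04, 2.042e-04]  ψ = [2, 1, 1]  (obs o_4=2)
backtrack: best end state = 1; path = [1, 1, 1, 1, 1]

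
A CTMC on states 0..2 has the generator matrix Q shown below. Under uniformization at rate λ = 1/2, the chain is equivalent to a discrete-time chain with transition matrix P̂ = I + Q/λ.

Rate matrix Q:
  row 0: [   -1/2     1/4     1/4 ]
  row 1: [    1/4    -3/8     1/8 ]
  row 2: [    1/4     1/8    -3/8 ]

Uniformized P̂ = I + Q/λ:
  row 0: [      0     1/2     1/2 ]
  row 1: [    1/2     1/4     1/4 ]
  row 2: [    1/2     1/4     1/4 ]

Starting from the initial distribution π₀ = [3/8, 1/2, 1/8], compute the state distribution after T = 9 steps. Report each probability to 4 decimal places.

t=0: π = [0.3750, 0.5000, 0.1250]
t=1: π = [0.3125, 0.3438, 0.3438]
t=2: π = [0.3438, 0.3281, 0.3281]
t=3: π = [0.3281, 0.3359, 0.3359]
t=4: π = [0.3359, 0.3320, 0.3320]
t=5: π = [0.3320, 0.3340, 0.3340]
t=6: π = [0.3340, 0.3330, 0.3330]
t=7: π = [0.3330, 0.3335, 0.3335]
t=8: π = [0.3335, 0.3333, 0.3333]
t=9: π = [0.3333, 0.3334, 0.3334]

π = [0.3333, 0.3334, 0.3334]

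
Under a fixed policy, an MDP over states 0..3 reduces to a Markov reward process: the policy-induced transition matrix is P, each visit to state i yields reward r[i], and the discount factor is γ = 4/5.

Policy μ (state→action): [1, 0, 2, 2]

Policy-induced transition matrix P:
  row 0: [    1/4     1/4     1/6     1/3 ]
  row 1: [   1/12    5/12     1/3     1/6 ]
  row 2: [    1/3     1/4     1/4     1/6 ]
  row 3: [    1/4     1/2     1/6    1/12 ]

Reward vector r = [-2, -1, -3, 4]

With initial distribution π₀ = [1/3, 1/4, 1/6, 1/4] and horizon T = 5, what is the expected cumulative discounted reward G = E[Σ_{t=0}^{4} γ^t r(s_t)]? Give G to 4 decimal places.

G = -2.1461

t=0: π = [0.3333, 0.2500, 0.1667, 0.2500], E[r] = -0.4167, γ^t·E[r] = -0.416667, running G = -0.416667
t=1: π = [0.2222, 0.3542, 0.2222, 0.2014], E[r] = -0.6597, γ^t·E[r] = -0.527778, running G = -0.944444
t=2: π = [0.2095, 0.3594, 0.2442, 0.1869], E[r] = -0.7633, γ^t·E[r] = -0.488519, running G = -1.432963
t=3: π = [0.2105, 0.3566, 0.2469, 0.1860], E[r] = -0.7743, γ^t·E[r] = -0.396420, running G = -1.829383
t=4: π = [0.2111, 0.3559, 0.2467, 0.1862], E[r] = -0.7733, γ^t·E[r] = -0.316739, running G = -2.146122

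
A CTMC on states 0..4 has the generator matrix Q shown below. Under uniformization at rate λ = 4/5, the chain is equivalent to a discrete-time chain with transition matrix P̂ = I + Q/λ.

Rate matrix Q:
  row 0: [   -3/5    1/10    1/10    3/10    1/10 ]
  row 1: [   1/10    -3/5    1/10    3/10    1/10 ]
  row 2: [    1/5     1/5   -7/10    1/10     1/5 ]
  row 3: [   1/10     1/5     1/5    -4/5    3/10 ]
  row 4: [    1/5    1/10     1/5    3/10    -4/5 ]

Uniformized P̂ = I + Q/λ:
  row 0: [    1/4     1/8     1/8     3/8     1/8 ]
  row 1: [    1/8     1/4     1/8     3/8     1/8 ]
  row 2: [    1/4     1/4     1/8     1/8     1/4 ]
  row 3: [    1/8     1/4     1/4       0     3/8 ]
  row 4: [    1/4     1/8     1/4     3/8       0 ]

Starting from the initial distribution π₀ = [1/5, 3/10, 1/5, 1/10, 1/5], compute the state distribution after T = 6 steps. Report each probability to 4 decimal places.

π = [0.1946, 0.2027, 0.1781, 0.2401, 0.1846]

t=0: π = [0.2000, 0.3000, 0.2000, 0.1000, 0.2000]
t=1: π = [0.2000, 0.2000, 0.1625, 0.2875, 0.1500]
t=2: π = [0.1891, 0.2063, 0.1797, 0.2266, 0.1984]
t=3: π = [0.1959, 0.2016, 0.1781, 0.2451, 0.1793]
t=4: π = [0.1942, 0.2031, 0.1781, 0.2385, 0.1861]
t=5: π = [0.1948, 0.2025, 0.1781, 0.2410, 0.1836]
t=6: π = [0.1946, 0.2027, 0.1781, 0.2401, 0.1846]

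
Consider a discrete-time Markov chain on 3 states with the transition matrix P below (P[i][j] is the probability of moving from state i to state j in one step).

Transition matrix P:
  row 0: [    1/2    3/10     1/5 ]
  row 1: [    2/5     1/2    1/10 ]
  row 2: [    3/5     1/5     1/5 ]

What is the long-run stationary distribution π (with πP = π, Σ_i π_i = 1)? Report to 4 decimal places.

π = [0.4810, 0.3544, 0.1646]

Balance equations π_j = Σ_i π_i·P[i][j]:
  π_0 = 1/2·π_0 + 2/5·π_1 + 3/5·π_2
  π_1 = 3/10·π_0 + 1/2·π_1 + 1/5·π_2
  normalize: π_0 + π_1 + π_2 = 1
Solving the linear system gives exactly π = [38/79, 28/79, 13/79].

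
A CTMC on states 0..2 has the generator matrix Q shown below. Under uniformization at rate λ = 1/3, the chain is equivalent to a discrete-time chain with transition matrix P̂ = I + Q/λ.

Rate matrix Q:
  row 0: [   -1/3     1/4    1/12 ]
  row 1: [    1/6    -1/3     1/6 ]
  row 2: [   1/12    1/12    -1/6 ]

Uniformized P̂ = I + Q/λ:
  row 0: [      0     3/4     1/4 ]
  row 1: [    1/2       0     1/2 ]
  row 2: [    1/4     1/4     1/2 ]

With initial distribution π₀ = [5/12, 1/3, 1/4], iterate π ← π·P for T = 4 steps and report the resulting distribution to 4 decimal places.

t=0: π = [0.4167, 0.3333, 0.2500]
t=1: π = [0.2292, 0.3750, 0.3958]
t=2: π = [0.2865, 0.2708, 0.4427]
t=3: π = [0.2461, 0.3255, 0.4284]
t=4: π = [0.2699, 0.2917, 0.4385]

π = [0.2699, 0.2917, 0.4385]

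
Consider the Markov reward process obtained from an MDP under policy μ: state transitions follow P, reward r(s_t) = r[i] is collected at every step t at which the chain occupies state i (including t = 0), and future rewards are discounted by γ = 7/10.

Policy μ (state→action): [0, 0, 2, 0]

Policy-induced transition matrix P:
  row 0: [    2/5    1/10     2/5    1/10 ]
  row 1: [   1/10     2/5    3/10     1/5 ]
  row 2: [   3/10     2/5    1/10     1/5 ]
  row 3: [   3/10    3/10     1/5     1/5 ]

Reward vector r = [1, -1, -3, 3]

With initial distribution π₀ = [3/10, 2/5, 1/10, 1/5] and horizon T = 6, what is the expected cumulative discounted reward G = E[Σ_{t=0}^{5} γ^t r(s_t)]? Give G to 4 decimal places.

G = -0.4296

t=0: π = [0.3000, 0.4000, 0.1000, 0.2000], E[r] = 0.2000, γ^t·E[r] = 0.200000, running G = 0.200000
t=1: π = [0.2500, 0.2900, 0.2900, 0.1700], E[r] = -0.4000, γ^t·E[r] = -0.280000, running G = -0.080000
t=2: π = [0.2670, 0.3080, 0.2500, 0.1750], E[r] = -0.2660, γ^t·E[r] = -0.130340, running G = -0.210340
t=3: π = [0.2651, 0.3024, 0.2592, 0.1733], E[r] = -0.2950, γ^t·E[r] = -0.101185, running G = -0.311525
t=4: π = [0.2660, 0.3031, 0.2573, 0.1735], E[r] = -0.2887, γ^t·E[r] = -0.069307, running G = -0.380832
t=5: π = [0.2660, 0.3028, 0.2578, 0.1734], E[r] = -0.2900, γ^t·E[r] = -0.048746, running G = -0.429578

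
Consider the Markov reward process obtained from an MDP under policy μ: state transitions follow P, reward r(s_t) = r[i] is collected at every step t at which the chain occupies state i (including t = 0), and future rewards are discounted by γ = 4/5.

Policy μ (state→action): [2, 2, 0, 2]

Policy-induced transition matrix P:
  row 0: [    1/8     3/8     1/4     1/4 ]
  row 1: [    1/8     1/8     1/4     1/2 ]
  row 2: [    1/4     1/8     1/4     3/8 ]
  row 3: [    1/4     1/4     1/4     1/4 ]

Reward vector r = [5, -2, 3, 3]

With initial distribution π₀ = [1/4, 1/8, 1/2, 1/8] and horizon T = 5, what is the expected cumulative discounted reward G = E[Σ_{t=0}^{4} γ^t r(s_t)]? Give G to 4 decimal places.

G = 8.3952

t=0: π = [0.2500, 0.1250, 0.5000, 0.1250], E[r] = 2.8750, γ^t·E[r] = 2.875000, running G = 2.875000
t=1: π = [0.2031, 0.2031, 0.2500, 0.3438], E[r] = 2.3906, γ^t·E[r] = 1.912500, running G = 4.787500
t=2: π = [0.1992, 0.2188, 0.2500, 0.3320], E[r] = 2.3047, γ^t·E[r] = 1.475000, running G = 6.262500
t=3: π = [0.1978, 0.2163, 0.2500, 0.3359], E[r] = 2.3140, γ^t·E[r] = 1.184750, running G = 7.447250
t=4: π = [0.1982, 0.2164, 0.2500, 0.3353], E[r] = 2.3143, γ^t·E[r] = 0.947950, running G = 8.395200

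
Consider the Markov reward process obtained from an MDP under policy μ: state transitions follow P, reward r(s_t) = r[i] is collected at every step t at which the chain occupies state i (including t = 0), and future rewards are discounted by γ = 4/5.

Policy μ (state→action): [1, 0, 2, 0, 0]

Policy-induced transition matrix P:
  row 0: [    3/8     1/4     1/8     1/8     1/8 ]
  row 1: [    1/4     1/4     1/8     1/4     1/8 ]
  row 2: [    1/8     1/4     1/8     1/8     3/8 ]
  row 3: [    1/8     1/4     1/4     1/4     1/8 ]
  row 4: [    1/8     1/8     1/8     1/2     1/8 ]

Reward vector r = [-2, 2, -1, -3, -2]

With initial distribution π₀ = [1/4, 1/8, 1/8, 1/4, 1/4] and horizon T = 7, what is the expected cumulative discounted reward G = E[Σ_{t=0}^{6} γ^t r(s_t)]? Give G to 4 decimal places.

t=0: π = [0.2500, 0.1250, 0.1250, 0.2500, 0.2500], E[r] = -1.6250, γ^t·E[r] = -1.625000, running G = -1.625000
t=1: π = [0.2031, 0.2188, 0.1563, 0.2656, 0.1563], E[r] = -1.2344, γ^t·E[r] = -0.987500, running G = -2.612500
t=2: π = [0.2031, 0.2305, 0.1582, 0.2441, 0.1641], E[r] = -1.1641, γ^t·E[r] = -0.745000, running G = -3.357500
t=3: π = [0.2046, 0.2295, 0.1555, 0.2458, 0.1646], E[r] = -1.1724, γ^t·E[r] = -0.600250, running G = -3.957750
t=4: π = [0.2048, 0.2294, 0.1557, 0.2461, 0.1639], E[r] = -1.1727, γ^t·E[r] = -0.480325, running G = -4.438075
t=5: π = [0.2049, 0.2295, 0.1558, 0.2459, 0.1639], E[r] = -1.1721, γ^t·E[r] = -0.384065, running G = -4.822140
t=6: π = [0.2049, 0.2295, 0.1557, 0.2459, 0.1639], E[r] = -1.1721, γ^t·E[r] = -0.307267, running G = -5.129407

G = -5.1294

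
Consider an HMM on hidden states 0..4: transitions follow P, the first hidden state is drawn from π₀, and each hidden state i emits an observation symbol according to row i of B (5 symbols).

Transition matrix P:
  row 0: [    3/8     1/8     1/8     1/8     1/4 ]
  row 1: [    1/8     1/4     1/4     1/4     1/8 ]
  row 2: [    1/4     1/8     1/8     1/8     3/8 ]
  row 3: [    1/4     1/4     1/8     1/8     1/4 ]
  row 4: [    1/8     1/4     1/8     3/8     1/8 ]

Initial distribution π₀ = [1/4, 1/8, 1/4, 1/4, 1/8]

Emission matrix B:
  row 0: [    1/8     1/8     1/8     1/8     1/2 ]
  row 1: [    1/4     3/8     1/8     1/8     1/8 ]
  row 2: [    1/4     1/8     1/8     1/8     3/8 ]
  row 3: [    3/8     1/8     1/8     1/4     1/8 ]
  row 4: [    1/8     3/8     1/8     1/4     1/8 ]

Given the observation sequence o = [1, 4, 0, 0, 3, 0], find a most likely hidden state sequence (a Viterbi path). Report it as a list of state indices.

t=0: δ = [3.125e-02, 4.688e-02, 3.125e-02, 3.125e-02, 4.688e-02]  (obs o_0=1)
t=1: δ = [5.859e-03, 1.465e-03, 4.395e-03, 2.197e-03, 1.465e-03]  ψ = [0, 1, 1, 4, 2]  (obs o_1=4)
t=2: δ = [2.747e-04, 1.831e-04, 1.831e-04, 2.747e-04, 2.060e-04]  ψ = [0, 0, 0, 0, 2]  (obs o_2=0)
t=3: δ = [1.287e-05, 1.717e-05, 1.144e-05, 2.897e-05, 8.583e-06]  ψ = [0, 3, 1, 4, 0]  (obs o_3=0)
t=4: δ = [9.052e-07, 9.052e-07, 5.364e-07, 1.073e-06, 1.810e-06]  ψ = [3, 3, 1, 1, 3]  (obs o_4=3)
t=5: δ = [4.243e-08, 1.132e-07, 5.658e-08, 2.546e-07, 3.353e-08]  ψ = [0, 4, 1, 4, 3]  (obs o_5=0)
backtrack: best end state = 3; path = [1, 2, 4, 3, 4, 3]

path = [1, 2, 4, 3, 4, 3]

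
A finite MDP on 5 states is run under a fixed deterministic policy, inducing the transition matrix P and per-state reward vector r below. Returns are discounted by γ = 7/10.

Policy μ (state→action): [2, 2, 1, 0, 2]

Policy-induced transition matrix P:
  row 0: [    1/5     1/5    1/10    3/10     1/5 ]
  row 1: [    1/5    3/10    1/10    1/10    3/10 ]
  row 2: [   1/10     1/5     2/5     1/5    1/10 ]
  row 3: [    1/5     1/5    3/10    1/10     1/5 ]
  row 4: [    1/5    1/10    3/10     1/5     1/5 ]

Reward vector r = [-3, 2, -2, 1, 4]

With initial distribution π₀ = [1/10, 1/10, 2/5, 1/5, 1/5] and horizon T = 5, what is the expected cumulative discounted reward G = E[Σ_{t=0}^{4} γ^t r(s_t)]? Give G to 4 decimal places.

t=0: π = [0.1000, 0.1000, 0.4000, 0.2000, 0.2000], E[r] = 0.1000, γ^t·E[r] = 0.100000, running G = 0.100000
t=1: π = [0.1600, 0.1900, 0.3000, 0.1800, 0.1700], E[r] = 0.1600, γ^t·E[r] = 0.112000, running G = 0.212000
t=2: π = [0.1700, 0.2020, 0.2600, 0.1790, 0.1890], E[r] = 0.3090, γ^t·E[r] = 0.151410, running G = 0.363410
t=3: π = [0.1740, 0.2013, 0.2516, 0.1789, 0.1942], E[r] = 0.3331, γ^t·E[r] = 0.114253, running G = 0.477663
t=4: π = [0.1748, 0.2007, 0.2501, 0.1794, 0.1950], E[r] = 0.3360, γ^t·E[r] = 0.080664, running G = 0.558327

G = 0.5583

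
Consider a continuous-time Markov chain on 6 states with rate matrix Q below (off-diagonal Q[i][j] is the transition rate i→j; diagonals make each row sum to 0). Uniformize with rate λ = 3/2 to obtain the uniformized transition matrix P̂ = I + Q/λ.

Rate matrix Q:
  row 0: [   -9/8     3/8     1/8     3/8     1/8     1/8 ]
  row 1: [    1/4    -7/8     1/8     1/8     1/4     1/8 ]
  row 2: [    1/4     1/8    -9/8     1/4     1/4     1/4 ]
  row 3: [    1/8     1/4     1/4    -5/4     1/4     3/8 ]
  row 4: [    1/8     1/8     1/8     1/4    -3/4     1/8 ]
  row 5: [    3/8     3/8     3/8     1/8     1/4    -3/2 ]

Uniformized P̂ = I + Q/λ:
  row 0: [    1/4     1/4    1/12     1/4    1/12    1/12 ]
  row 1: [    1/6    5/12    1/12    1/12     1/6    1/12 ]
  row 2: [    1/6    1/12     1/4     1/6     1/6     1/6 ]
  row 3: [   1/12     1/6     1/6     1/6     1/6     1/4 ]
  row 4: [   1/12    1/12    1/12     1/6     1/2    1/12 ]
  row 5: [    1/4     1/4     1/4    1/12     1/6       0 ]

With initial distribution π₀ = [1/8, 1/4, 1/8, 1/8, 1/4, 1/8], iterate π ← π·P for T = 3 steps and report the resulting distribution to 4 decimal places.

π = [0.1567, 0.2111, 0.1370, 0.1529, 0.2315, 0.1109]

t=0: π = [0.1250, 0.2500, 0.1250, 0.1250, 0.2500, 0.1250]
t=1: π = [0.1563, 0.2188, 0.1354, 0.1458, 0.2396, 0.1042]
t=2: π = [0.1563, 0.2118, 0.1354, 0.1528, 0.2335, 0.1102]
t=3: π = [0.1567, 0.2111, 0.1370, 0.1529, 0.2315, 0.1109]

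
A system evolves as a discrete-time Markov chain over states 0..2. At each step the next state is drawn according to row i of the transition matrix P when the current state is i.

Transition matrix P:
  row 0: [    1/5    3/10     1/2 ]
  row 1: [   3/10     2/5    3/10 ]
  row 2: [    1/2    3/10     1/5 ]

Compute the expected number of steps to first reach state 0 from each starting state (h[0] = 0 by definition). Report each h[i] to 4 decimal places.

h = [0.0000, 2.8205, 2.3077]

First-step conditioning: h[0] = 0; for i ≠ 0, h[i] = 1 + Σ_k P[i][k]·h[k].
  h[1] = 1 + 2/5·h[1] + 3/10·h[2]
  h[2] = 1 + 3/10·h[1] + 1/5·h[2]
Solving the 2×2 linear system over states ≠ 0 gives exactly h = [0, 110/39, 30/13] (h[0] = 0 is the target).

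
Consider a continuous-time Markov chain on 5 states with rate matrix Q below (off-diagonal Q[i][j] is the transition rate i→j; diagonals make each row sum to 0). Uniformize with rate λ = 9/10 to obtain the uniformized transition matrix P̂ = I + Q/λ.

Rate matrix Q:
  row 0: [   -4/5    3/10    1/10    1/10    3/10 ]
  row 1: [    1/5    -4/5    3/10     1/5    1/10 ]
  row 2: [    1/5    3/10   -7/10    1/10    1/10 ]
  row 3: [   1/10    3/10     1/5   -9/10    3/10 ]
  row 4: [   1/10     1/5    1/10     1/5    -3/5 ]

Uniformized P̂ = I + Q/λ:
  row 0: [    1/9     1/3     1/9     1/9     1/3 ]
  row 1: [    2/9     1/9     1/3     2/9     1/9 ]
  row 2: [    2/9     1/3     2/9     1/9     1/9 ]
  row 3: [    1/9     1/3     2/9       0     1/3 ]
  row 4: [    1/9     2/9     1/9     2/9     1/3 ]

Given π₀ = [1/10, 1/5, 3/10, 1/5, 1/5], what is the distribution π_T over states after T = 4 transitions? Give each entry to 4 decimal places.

π = [0.1621, 0.2515, 0.2066, 0.1485, 0.2313]

t=0: π = [0.1000, 0.2000, 0.3000, 0.2000, 0.2000]
t=1: π = [0.1667, 0.2667, 0.2111, 0.1333, 0.2222]
t=2: π = [0.1642, 0.2494, 0.2086, 0.1506, 0.2272]
t=3: π = [0.1620, 0.2527, 0.2064, 0.1473, 0.2316]
t=4: π = [0.1621, 0.2515, 0.2066, 0.1485, 0.2313]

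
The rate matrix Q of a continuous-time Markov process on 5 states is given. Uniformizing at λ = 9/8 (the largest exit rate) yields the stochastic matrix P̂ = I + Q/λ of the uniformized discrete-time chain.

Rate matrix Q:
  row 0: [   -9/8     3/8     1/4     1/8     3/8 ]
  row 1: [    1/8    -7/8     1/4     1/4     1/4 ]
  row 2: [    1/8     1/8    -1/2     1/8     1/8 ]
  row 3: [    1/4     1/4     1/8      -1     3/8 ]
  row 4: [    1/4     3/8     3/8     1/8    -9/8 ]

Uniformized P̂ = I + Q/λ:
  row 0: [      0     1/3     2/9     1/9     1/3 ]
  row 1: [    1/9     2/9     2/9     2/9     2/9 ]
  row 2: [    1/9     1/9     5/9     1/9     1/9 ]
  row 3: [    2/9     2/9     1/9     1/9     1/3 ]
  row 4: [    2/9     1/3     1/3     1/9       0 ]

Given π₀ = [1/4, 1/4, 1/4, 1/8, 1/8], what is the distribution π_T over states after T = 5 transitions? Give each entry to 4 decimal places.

t=0: π = [0.2500, 0.2500, 0.2500, 0.1250, 0.1250]
t=1: π = [0.1111, 0.2361, 0.3056, 0.1389, 0.2083]
t=2: π = [0.1373, 0.2238, 0.3318, 0.1373, 0.1698]
t=3: π = [0.1300, 0.2195, 0.3364, 0.1360, 0.1782]
t=4: π = [0.1316, 0.2191, 0.3390, 0.1355, 0.1748]
t=5: π = [0.1310, 0.2186, 0.3396, 0.1355, 0.1754]

π = [0.1310, 0.2186, 0.3396, 0.1355, 0.1754]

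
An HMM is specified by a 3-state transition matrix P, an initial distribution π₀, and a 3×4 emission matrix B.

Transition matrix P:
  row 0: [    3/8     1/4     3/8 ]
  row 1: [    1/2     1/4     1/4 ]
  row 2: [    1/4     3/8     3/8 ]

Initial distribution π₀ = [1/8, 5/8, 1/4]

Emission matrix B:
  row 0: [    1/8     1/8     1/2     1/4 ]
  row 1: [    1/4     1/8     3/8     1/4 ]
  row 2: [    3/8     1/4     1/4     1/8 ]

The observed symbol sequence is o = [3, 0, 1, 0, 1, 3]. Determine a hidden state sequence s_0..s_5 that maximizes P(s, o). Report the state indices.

path = [1, 2, 2, 2, 2, 1]

t=0: δ = [3.125e-02, 1.562e-01, 3.125e-02]  (obs o_0=3)
t=1: δ = [9.766e-03, 9.766e-03, 1.465e-02]  ψ = [1, 1, 1]  (obs o_1=0)
t=2: δ = [6.104e-04, 6.866e-04, 1.373e-03]  ψ = [1, 2, 2]  (obs o_2=1)
t=3: δ = [4.292e-05, 1.287e-04, 1.931e-04]  ψ = [1, 2, 2]  (obs o_3=0)
t=4: δ = [8.047e-06, 9.052e-06, 1.810e-05]  ψ = [1, 2, 2]  (obs o_4=1)
t=5: δ = [1.132e-06, 1.697e-06, 8.487e-07]  ψ = [1, 2, 2]  (obs o_5=3)
backtrack: best end state = 1; path = [1, 2, 2, 2, 2, 1]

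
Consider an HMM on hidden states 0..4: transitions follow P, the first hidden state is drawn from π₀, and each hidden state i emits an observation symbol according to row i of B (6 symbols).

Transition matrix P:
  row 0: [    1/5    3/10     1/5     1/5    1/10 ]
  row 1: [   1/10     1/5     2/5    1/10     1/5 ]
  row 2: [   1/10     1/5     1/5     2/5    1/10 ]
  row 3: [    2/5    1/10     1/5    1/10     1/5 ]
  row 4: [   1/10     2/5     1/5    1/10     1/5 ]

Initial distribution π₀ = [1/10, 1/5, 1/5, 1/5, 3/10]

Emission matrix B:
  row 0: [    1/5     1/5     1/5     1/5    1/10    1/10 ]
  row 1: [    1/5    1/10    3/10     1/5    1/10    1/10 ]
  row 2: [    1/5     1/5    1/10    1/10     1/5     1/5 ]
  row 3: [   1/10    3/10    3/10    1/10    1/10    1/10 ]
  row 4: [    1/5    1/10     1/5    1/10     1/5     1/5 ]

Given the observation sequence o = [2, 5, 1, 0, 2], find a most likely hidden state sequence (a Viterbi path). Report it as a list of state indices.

t=0: δ = [2.000e-02, 6.000e-02, 2.000e-02, 6.000e-02, 6.000e-02]  (obs o_0=2)
t=1: δ = [2.400e-03, 2.400e-03, 4.800e-03, 8.000e-04, 2.400e-03]  ψ = [3, 4, 1, 2, 1]  (obs o_1=5)
t=2: δ = [9.600e-05, 9.600e-05, 1.920e-04, 5.760e-04, 4.800e-05]  ψ = [0, 2, 1, 2, 1]  (obs o_2=1)
t=3: δ = [4.608e-05, 1.152e-05, 2.304e-05, 7.680e-06, 2.304e-05]  ψ = [3, 3, 3, 2, 3]  (obs o_3=0)
t=4: δ = [1.843e-06, 4.147e-06, 9.216e-07, 2.765e-06, 9.216e-07]  ψ = [0, 0, 0, 0, 0]  (obs o_4=2)
backtrack: best end state = 1; path = [1, 2, 3, 0, 1]

path = [1, 2, 3, 0, 1]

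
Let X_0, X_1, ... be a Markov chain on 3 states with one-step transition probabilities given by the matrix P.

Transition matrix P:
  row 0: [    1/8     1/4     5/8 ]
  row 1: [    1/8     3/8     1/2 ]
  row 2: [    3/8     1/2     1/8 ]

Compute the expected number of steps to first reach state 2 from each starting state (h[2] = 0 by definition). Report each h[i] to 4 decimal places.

First-step conditioning: h[2] = 0; for i ≠ 2, h[i] = 1 + Σ_k P[i][k]·h[k].
  h[0] = 1 + 1/8·h[0] + 1/4·h[1]
  h[1] = 1 + 1/8·h[0] + 3/8·h[1]
Solving the 2×2 linear system over states ≠ 2 gives exactly h = [56/33, 64/33, 0] (h[2] = 0 is the target).

h = [1.6970, 1.9394, 0.0000]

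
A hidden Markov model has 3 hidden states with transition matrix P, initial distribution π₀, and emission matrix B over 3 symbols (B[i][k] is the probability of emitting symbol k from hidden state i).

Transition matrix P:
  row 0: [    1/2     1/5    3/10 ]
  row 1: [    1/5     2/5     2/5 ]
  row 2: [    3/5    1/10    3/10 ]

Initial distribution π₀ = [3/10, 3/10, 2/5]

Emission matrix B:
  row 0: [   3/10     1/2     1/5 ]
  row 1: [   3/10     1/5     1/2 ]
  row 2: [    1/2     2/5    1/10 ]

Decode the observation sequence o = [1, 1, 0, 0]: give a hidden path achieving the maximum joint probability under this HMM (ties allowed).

path = [2, 0, 2, 0]

t=0: δ = [1.500e-01, 6.000e-02, 1.600e-01]  (obs o_0=1)
t=1: δ = [4.800e-02, 6.000e-03, 1.920e-02]  ψ = [2, 0, 2]  (obs o_1=1)
t=2: δ = [7.200e-03, 2.880e-03, 7.200e-03]  ψ = [0, 0, 0]  (obs o_2=0)
t=3: δ = [1.296e-03, 4.320e-04, 1.080e-03]  ψ = [2, 0, 0]  (obs o_3=0)
backtrack: best end state = 0; path = [2, 0, 2, 0]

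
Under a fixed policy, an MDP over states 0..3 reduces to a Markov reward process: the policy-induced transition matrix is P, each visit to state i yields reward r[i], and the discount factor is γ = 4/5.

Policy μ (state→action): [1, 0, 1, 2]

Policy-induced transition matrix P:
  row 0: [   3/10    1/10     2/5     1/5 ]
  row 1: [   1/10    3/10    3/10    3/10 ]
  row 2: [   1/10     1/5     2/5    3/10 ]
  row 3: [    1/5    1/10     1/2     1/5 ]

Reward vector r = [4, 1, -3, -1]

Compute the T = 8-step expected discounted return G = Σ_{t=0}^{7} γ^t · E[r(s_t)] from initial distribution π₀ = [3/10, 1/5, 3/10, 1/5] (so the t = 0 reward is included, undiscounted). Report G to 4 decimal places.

t=0: π = [0.3000, 0.2000, 0.3000, 0.2000], E[r] = 0.3000, γ^t·E[r] = 0.300000, running G = 0.300000
t=1: π = [0.1800, 0.1700, 0.4000, 0.2500], E[r] = -0.5600, γ^t·E[r] = -0.448000, running G = -0.148000
t=2: π = [0.1610, 0.1740, 0.4080, 0.2570], E[r] = -0.6630, γ^t·E[r] = -0.424320, running G = -0.572320
t=3: π = [0.1579, 0.1756, 0.4083, 0.2582], E[r] = -0.6759, γ^t·E[r] = -0.346061, running G = -0.918381
t=4: π = [0.1574, 0.1760, 0.4083, 0.2584], E[r] = -0.6776, γ^t·E[r] = -0.277553, running G = -1.195934
t=5: π = [0.1573, 0.1760, 0.4082, 0.2584], E[r] = -0.6779, γ^t·E[r] = -0.222121, running G = -1.418055
t=6: π = [0.1573, 0.1760, 0.4082, 0.2584], E[r] = -0.6779, γ^t·E[r] = -0.177706, running G = -1.595762
t=7: π = [0.1573, 0.1760, 0.4082, 0.2584], E[r] = -0.6779, γ^t·E[r] = -0.142166, running G = -1.737928

G = -1.7379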